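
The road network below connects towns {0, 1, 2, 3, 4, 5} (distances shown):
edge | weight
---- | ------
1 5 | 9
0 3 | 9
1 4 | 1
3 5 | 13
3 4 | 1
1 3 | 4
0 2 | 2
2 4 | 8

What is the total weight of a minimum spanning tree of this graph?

Prim's algorithm from 5:
Step 1: cheapest edge leaving the tree is 1 5 (9); add 1.
Step 2: cheapest edge leaving the tree is 1 4 (1); add 4.
Step 3: cheapest edge leaving the tree is 3 4 (1); add 3.
Step 4: cheapest edge leaving the tree is 2 4 (8); add 2.
Step 5: cheapest edge leaving the tree is 0 2 (2); add 0.
MST edges: 1 5, 1 4, 3 4, 2 4, 0 2; total weight 9+1+1+8+2 = 21.

21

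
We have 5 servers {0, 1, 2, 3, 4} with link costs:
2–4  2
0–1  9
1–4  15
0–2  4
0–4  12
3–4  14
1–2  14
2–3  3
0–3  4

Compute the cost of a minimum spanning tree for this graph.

18

Kruskal's algorithm — process edges by increasing weight (ties by edge label):
2–4 (2): add. Components now {0} {1} {2,4} {3}
2–3 (3): add. Components now {0} {1} {2,3,4}
0–2 (4): add. Components now {0,2,3,4} {1}
0–3 (4): skip — 0 and 3 already connected.
0–1 (9): add. Components now {0,1,2,3,4}
MST edges: 2–4, 2–3, 0–2, 0–1; total weight 2+3+4+9 = 18.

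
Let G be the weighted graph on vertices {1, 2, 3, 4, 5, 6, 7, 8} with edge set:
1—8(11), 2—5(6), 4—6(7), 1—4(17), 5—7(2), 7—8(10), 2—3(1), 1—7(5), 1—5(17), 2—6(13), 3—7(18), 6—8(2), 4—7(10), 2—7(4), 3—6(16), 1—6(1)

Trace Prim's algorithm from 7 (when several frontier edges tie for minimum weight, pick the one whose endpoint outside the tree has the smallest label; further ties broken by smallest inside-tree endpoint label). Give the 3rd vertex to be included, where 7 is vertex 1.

Prim, starting at 7.
Step 1: cheapest edge leaving the tree is 5—7 (2); add 5.
Step 2: cheapest edge leaving the tree is 2—7 (4); add 2.
Step 3: cheapest edge leaving the tree is 2—3 (1); add 3.
Step 4: cheapest edge leaving the tree is 1—7 (5); add 1.
Step 5: cheapest edge leaving the tree is 1—6 (1); add 6.
Step 6: cheapest edge leaving the tree is 6—8 (2); add 8.
Step 7: cheapest edge leaving the tree is 4—6 (7); add 4.
Vertex order: 7, 5, 2, 3, 1, 6, 8, 4. The 3rd vertex is 2.

2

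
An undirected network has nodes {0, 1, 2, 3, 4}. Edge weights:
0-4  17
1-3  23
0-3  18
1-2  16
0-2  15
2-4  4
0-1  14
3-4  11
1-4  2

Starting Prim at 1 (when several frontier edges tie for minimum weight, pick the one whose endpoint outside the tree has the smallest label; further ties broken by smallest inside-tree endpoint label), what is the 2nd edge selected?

Prim, starting at 1.
Step 1: cheapest edge leaving the tree is 1-4 (2); add 4.
Step 2: cheapest edge leaving the tree is 2-4 (4); add 2.
Step 3: cheapest edge leaving the tree is 3-4 (11); add 3.
Step 4: cheapest edge leaving the tree is 0-1 (14); add 0.
The 2nd edge added is 2-4.

2-4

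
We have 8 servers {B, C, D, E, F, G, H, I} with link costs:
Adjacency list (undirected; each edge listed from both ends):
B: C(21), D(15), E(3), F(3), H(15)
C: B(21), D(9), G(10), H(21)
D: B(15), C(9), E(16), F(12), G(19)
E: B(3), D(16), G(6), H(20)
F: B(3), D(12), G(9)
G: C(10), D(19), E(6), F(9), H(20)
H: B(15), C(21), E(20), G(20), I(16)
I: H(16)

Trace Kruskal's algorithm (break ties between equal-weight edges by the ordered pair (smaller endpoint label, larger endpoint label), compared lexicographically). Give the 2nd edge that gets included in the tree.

Kruskal's algorithm — process edges by increasing weight (ties by edge label):
B E (3): add — endpoints in different components.
B F (3): add — endpoints in different components.
E G (6): add — endpoints in different components.
C D (9): add — endpoints in different components.
F G (9): skip — F and G already connected.
C G (10): add — endpoints in different components.
D F (12): skip — D and F already connected.
B D (15): skip — B and D already connected.
B H (15): add — endpoints in different components.
D E (16): skip — D and E already connected.
H I (16): add — endpoints in different components.
The 2nd edge added is B F.

B-F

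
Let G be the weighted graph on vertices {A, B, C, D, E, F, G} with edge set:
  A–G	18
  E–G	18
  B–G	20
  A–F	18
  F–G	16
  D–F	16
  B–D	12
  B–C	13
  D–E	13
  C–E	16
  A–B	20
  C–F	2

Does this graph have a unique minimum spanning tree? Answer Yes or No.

Kruskal: consider edges lightest-first.
C–F (2): add — endpoints in different components.
B–D (12): add — endpoints in different components.
B–C (13): add — endpoints in different components.
D–E (13): add — endpoints in different components.
C–E (16): skip — C and E already connected.
D–F (16): skip — D and F already connected.
F–G (16): add — endpoints in different components.
A–F (18): add — endpoints in different components.
Non-tree edge A–G has weight 18, equal to the heaviest edge on its tree cycle — swapping gives another MST of the same weight. Not unique.

No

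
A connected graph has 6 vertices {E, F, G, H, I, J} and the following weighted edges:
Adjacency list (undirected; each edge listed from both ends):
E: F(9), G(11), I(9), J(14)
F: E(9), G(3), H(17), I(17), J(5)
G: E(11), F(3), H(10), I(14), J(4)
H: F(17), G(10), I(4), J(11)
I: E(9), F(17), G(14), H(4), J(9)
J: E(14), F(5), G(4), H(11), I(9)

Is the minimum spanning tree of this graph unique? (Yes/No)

No

Sort edges by weight, then run Kruskal:
F–G (3): add — endpoints in different components.
G–J (4): add — endpoints in different components.
H–I (4): add — endpoints in different components.
F–J (5): skip — F and J already connected.
E–F (9): add — endpoints in different components.
E–I (9): add — endpoints in different components.
Non-tree edge I–J has weight 9, equal to the heaviest edge on its tree cycle — swapping gives another MST of the same weight. Not unique.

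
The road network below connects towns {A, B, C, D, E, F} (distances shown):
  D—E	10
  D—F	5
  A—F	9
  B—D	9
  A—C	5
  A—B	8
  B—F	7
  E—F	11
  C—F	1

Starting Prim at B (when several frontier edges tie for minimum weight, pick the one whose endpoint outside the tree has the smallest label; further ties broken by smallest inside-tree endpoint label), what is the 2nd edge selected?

Prim, starting at B.
Step 1: cheapest edge leaving the tree is B—F (7); add F.
Step 2: cheapest edge leaving the tree is C—F (1); add C.
Step 3: cheapest edge leaving the tree is A—C (5); add A.
Step 4: cheapest edge leaving the tree is D—F (5); add D.
Step 5: cheapest edge leaving the tree is D—E (10); add E.
The 2nd edge added is C—F.

C-F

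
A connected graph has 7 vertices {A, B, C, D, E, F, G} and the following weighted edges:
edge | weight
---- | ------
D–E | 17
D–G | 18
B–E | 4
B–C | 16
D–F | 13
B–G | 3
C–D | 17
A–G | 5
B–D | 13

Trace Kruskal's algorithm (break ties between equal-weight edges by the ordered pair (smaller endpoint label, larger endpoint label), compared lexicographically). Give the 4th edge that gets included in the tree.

B-D

Kruskal's algorithm — process edges by increasing weight (ties by edge label):
B–G (3): add — endpoints in different components.
B–E (4): add — endpoints in different components.
A–G (5): add — endpoints in different components.
B–D (13): add — endpoints in different components.
D–F (13): add — endpoints in different components.
B–C (16): add — endpoints in different components.
The 4th edge added is B–D.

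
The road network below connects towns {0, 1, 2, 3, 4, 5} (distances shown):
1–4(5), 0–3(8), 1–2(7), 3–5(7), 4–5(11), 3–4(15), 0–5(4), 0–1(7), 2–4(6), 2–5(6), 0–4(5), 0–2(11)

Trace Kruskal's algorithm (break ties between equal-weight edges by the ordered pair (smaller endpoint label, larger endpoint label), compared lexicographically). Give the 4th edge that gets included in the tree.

Sort edges by weight, then run Kruskal:
0–5 (4): add — endpoints in different components.
0–4 (5): add — endpoints in different components.
1–4 (5): add — endpoints in different components.
2–4 (6): add — endpoints in different components.
2–5 (6): skip — 2 and 5 already connected.
0–1 (7): skip — 0 and 1 already connected.
1–2 (7): skip — 1 and 2 already connected.
3–5 (7): add — endpoints in different components.
The 4th edge added is 2–4.

2-4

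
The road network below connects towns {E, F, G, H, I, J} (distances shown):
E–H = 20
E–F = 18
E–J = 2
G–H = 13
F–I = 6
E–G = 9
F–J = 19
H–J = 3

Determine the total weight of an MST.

Sort edges by weight, then run Kruskal:
E–J (2): add. Components now {E,J} {F} {G} {H} {I}
H–J (3): add. Components now {E,H,J} {F} {G} {I}
F–I (6): add. Components now {E,H,J} {F,I} {G}
E–G (9): add. Components now {E,G,H,J} {F,I}
G–H (13): skip — G and H already connected.
E–F (18): add. Components now {E,F,G,H,I,J}
MST edges: E–J, H–J, F–I, E–G, E–F; total weight 2+3+6+9+18 = 38.

38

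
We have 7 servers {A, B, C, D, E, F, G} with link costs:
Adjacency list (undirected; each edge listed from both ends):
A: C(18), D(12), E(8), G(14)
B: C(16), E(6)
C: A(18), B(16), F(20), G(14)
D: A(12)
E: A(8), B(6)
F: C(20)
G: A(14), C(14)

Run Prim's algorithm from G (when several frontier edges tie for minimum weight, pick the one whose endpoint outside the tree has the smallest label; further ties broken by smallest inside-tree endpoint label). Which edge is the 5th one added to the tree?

C-G

Grow the tree from G using Prim:
Step 1: cheapest edge leaving the tree is A-G (14); add A.
Step 2: cheapest edge leaving the tree is A-E (8); add E.
Step 3: cheapest edge leaving the tree is B-E (6); add B.
Step 4: cheapest edge leaving the tree is A-D (12); add D.
Step 5: cheapest edge leaving the tree is C-G (14); add C.
Step 6: cheapest edge leaving the tree is C-F (20); add F.
The 5th edge added is C-G.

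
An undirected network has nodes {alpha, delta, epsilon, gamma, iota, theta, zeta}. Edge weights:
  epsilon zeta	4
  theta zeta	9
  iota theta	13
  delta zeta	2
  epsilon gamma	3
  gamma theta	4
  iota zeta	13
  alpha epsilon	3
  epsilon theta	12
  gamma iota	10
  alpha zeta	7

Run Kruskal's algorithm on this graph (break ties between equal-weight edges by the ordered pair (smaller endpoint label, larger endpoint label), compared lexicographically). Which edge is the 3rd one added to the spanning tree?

Kruskal: consider edges lightest-first.
delta zeta (2): add — endpoints in different components.
alpha epsilon (3): add — endpoints in different components.
epsilon gamma (3): add — endpoints in different components.
epsilon zeta (4): add — endpoints in different components.
gamma theta (4): add — endpoints in different components.
alpha zeta (7): skip — zeta and alpha already connected.
theta zeta (9): skip — zeta and theta already connected.
gamma iota (10): add — endpoints in different components.
The 3rd edge added is epsilon gamma.

epsilon-gamma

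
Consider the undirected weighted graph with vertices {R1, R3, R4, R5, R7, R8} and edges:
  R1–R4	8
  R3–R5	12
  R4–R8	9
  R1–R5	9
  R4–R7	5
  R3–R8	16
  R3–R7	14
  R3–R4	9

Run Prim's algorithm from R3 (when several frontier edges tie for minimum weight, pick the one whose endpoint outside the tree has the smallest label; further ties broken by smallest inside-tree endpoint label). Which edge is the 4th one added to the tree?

Grow the tree from R3 using Prim:
Step 1: cheapest edge leaving the tree is R3–R4 (9); add R4.
Step 2: cheapest edge leaving the tree is R4–R7 (5); add R7.
Step 3: cheapest edge leaving the tree is R1–R4 (8); add R1.
Step 4: cheapest edge leaving the tree is R1–R5 (9); add R5.
Step 5: cheapest edge leaving the tree is R4–R8 (9); add R8.
The 4th edge added is R1–R5.

R1-R5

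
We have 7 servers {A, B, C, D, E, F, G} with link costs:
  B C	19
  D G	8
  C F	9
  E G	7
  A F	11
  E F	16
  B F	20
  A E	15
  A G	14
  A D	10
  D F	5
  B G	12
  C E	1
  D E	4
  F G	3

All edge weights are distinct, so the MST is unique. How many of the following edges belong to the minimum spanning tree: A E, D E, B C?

Sort edges by weight, then run Kruskal:
C E (1): add. Components now {A} {B} {C,E} {D} {F} {G}
F G (3): add. Components now {A} {B} {C,E} {D} {F,G}
D E (4): add. Components now {A} {B} {C,D,E} {F,G}
D F (5): add. Components now {A} {B} {C,D,E,F,G}
E G (7): skip — E and G already connected.
D G (8): skip — D and G already connected.
C F (9): skip — C and F already connected.
A D (10): add. Components now {A,C,D,E,F,G} {B}
A F (11): skip — A and F already connected.
B G (12): add. Components now {A,B,C,D,E,F,G}
MST edge set: {C E, F G, D E, D F, A D, B G}.
Of the listed edges, {D E} are in the MST → 1.

1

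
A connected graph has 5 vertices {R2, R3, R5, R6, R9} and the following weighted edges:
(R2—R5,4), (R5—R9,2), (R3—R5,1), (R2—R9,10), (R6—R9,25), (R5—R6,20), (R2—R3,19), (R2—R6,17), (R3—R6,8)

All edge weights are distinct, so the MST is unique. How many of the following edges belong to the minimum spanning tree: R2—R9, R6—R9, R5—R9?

Kruskal's algorithm — process edges by increasing weight (ties by edge label):
R3—R5 (1): add — endpoints in different components.
R5—R9 (2): add — endpoints in different components.
R2—R5 (4): add — endpoints in different components.
R3—R6 (8): add — endpoints in different components.
MST edge set: {R3—R5, R5—R9, R2—R5, R3—R6}.
Of the listed edges, {R5—R9} are in the MST → 1.

1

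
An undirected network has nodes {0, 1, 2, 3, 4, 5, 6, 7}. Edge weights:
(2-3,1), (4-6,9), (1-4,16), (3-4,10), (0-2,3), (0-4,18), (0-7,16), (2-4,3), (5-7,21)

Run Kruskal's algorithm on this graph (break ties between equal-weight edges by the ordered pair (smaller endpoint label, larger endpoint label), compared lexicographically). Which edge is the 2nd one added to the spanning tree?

0-2

Kruskal: consider edges lightest-first.
2-3 (1): add — endpoints in different components.
0-2 (3): add — endpoints in different components.
2-4 (3): add — endpoints in different components.
4-6 (9): add — endpoints in different components.
3-4 (10): skip — 3 and 4 already connected.
0-7 (16): add — endpoints in different components.
1-4 (16): add — endpoints in different components.
0-4 (18): skip — 0 and 4 already connected.
5-7 (21): add — endpoints in different components.
The 2nd edge added is 0-2.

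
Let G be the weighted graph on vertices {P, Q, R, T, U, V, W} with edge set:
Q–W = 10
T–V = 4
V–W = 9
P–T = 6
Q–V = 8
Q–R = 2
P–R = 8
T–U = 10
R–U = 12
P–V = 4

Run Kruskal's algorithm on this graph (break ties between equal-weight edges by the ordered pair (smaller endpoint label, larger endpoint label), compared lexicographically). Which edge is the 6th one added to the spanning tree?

Kruskal's algorithm — process edges by increasing weight (ties by edge label):
Q–R (2): add — endpoints in different components.
P–V (4): add — endpoints in different components.
T–V (4): add — endpoints in different components.
P–T (6): skip — T and P already connected.
P–R (8): add — endpoints in different components.
Q–V (8): skip — Q and V already connected.
V–W (9): add — endpoints in different components.
Q–W (10): skip — Q and W already connected.
T–U (10): add — endpoints in different components.
The 6th edge added is T–U.

T-U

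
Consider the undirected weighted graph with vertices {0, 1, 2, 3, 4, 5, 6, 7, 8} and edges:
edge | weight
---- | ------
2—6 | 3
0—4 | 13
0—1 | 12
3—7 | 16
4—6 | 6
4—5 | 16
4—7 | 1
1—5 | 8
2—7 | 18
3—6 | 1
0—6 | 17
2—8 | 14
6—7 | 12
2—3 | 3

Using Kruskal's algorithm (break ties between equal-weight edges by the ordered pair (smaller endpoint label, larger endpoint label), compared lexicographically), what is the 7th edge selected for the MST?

0-4

Sort edges by weight, then run Kruskal:
3—6 (1): add — endpoints in different components.
4—7 (1): add — endpoints in different components.
2—3 (3): add — endpoints in different components.
2—6 (3): skip — 2 and 6 already connected.
4—6 (6): add — endpoints in different components.
1—5 (8): add — endpoints in different components.
0—1 (12): add — endpoints in different components.
6—7 (12): skip — 6 and 7 already connected.
0—4 (13): add — endpoints in different components.
2—8 (14): add — endpoints in different components.
The 7th edge added is 0—4.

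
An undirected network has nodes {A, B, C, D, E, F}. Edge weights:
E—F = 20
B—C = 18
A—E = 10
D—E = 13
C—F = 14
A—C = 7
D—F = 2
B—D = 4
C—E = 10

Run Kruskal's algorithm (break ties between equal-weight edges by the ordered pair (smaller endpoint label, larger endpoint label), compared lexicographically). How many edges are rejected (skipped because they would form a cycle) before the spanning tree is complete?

1

Kruskal's algorithm — process edges by increasing weight (ties by edge label):
D—F (2): add. Components now {A} {B} {C} {D,F} {E}
B—D (4): add. Components now {A} {B,D,F} {C} {E}
A—C (7): add. Components now {A,C} {B,D,F} {E}
A—E (10): add. Components now {A,C,E} {B,D,F}
C—E (10): skip — C and E already connected.
D—E (13): add. Components now {A,B,C,D,E,F}
Edges rejected before the tree was complete: 1.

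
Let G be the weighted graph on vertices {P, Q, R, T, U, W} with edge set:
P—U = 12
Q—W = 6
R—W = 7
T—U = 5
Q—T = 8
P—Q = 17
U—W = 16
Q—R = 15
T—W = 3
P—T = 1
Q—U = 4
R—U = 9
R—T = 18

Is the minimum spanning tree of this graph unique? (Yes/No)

Yes

Kruskal: consider edges lightest-first.
P—T (1): add — endpoints in different components.
T—W (3): add — endpoints in different components.
Q—U (4): add — endpoints in different components.
T—U (5): add — endpoints in different components.
Q—W (6): skip — W and Q already connected.
R—W (7): add — endpoints in different components.
Every non-tree edge has weight strictly greater than the heaviest edge on the tree path between its endpoints, so the MST is unique.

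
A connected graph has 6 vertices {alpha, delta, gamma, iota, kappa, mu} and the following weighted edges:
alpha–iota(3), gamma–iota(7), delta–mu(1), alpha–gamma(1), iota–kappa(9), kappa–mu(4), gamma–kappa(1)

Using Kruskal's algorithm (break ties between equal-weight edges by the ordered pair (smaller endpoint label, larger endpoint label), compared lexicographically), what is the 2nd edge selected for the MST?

Kruskal's algorithm — process edges by increasing weight (ties by edge label):
alpha–gamma (1): add — endpoints in different components.
delta–mu (1): add — endpoints in different components.
gamma–kappa (1): add — endpoints in different components.
alpha–iota (3): add — endpoints in different components.
kappa–mu (4): add — endpoints in different components.
The 2nd edge added is delta–mu.

delta-mu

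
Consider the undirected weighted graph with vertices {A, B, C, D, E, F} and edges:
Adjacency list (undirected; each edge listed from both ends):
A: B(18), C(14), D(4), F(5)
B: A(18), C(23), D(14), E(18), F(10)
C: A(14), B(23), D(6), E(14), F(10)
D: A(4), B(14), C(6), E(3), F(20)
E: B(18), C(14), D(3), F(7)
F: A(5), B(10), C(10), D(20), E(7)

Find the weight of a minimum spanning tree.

Prim's algorithm from F:
Step 1: frontier [A—F 5, E—F 7, B—F 10, C—F 10, D—F 20] → take A—F (5); add A.
Step 2: frontier [A—D 4, A—C 14, A—B 18, E—F 7, B—F 10, C—F 10, D—F 20] → take A—D (4); add D.
Step 3: frontier [A—C 14, A—B 18, D—E 3, C—D 6, B—D 14, E—F 7, B—F 10, C—F 10] → take D—E (3); add E.
Step 4: frontier [A—C 14, A—B 18, C—D 6, B—D 14, C—E 14, B—E 18, B—F 10, C—F 10] → take C—D (6); add C.
Step 5: frontier [A—B 18, B—C 23, B—D 14, B—E 18, B—F 10] → take B—F (10); add B.
MST edges: A—F, A—D, D—E, C—D, B—F; total weight 5+4+3+6+10 = 28.

28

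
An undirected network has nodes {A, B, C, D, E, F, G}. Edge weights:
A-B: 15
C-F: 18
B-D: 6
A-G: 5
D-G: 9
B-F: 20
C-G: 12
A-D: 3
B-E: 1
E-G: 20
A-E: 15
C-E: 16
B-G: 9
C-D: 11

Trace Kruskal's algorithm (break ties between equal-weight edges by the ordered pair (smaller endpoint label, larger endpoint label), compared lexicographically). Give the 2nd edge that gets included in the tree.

A-D

Sort edges by weight, then run Kruskal:
B-E (1): add — endpoints in different components.
A-D (3): add — endpoints in different components.
A-G (5): add — endpoints in different components.
B-D (6): add — endpoints in different components.
B-G (9): skip — B and G already connected.
D-G (9): skip — D and G already connected.
C-D (11): add — endpoints in different components.
C-G (12): skip — C and G already connected.
A-B (15): skip — A and B already connected.
A-E (15): skip — A and E already connected.
C-E (16): skip — C and E already connected.
C-F (18): add — endpoints in different components.
The 2nd edge added is A-D.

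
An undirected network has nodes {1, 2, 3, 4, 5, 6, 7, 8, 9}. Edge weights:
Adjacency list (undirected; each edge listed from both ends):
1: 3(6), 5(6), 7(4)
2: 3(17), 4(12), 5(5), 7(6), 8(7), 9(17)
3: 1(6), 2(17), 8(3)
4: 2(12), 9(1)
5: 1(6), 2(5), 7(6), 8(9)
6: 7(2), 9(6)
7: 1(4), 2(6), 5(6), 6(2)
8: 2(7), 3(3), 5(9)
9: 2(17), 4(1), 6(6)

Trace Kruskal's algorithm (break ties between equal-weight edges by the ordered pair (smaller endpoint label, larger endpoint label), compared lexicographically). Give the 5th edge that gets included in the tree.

Sort edges by weight, then run Kruskal:
4—9 (1): add — endpoints in different components.
6—7 (2): add — endpoints in different components.
3—8 (3): add — endpoints in different components.
1—7 (4): add — endpoints in different components.
2—5 (5): add — endpoints in different components.
1—3 (6): add — endpoints in different components.
1—5 (6): add — endpoints in different components.
2—7 (6): skip — 2 and 7 already connected.
5—7 (6): skip — 5 and 7 already connected.
6—9 (6): add — endpoints in different components.
The 5th edge added is 2—5.

2-5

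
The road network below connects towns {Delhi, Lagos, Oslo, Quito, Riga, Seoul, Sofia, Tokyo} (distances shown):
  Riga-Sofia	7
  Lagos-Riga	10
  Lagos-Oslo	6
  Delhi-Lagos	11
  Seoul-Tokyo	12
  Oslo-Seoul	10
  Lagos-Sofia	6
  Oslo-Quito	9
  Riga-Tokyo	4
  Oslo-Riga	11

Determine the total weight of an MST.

Kruskal: consider edges lightest-first.
Riga-Tokyo (4): add — endpoints in different components.
Lagos-Oslo (6): add — endpoints in different components.
Lagos-Sofia (6): add — endpoints in different components.
Riga-Sofia (7): add — endpoints in different components.
Oslo-Quito (9): add — endpoints in different components.
Lagos-Riga (10): skip — Lagos and Riga already connected.
Oslo-Seoul (10): add — endpoints in different components.
Delhi-Lagos (11): add — endpoints in different components.
MST edges: Riga-Tokyo, Lagos-Oslo, Lagos-Sofia, Riga-Sofia, Oslo-Quito, Oslo-Seoul, Delhi-Lagos; total weight 4+6+6+7+9+10+11 = 53.

53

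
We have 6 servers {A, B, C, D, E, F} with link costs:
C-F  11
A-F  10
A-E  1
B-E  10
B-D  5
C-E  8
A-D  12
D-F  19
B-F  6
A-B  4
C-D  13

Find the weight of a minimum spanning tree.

Prim's algorithm from F:
Step 1: cheapest edge leaving the tree is B-F (6); add B.
Step 2: cheapest edge leaving the tree is A-B (4); add A.
Step 3: cheapest edge leaving the tree is A-E (1); add E.
Step 4: cheapest edge leaving the tree is B-D (5); add D.
Step 5: cheapest edge leaving the tree is C-E (8); add C.
MST edges: B-F, A-B, A-E, B-D, C-E; total weight 6+4+1+5+8 = 24.

24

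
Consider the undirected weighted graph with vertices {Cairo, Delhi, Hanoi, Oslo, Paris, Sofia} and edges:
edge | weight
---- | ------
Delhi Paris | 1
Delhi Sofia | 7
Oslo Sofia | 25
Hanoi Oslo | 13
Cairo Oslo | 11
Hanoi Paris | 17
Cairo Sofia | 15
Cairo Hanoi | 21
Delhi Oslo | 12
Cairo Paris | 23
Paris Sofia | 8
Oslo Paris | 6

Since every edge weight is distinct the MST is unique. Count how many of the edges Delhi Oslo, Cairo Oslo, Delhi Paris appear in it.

2

Kruskal's algorithm — process edges by increasing weight (ties by edge label):
Delhi Paris (1): add — endpoints in different components.
Oslo Paris (6): add — endpoints in different components.
Delhi Sofia (7): add — endpoints in different components.
Paris Sofia (8): skip — Sofia and Paris already connected.
Cairo Oslo (11): add — endpoints in different components.
Delhi Oslo (12): skip — Delhi and Oslo already connected.
Hanoi Oslo (13): add — endpoints in different components.
MST edge set: {Delhi Paris, Oslo Paris, Delhi Sofia, Cairo Oslo, Hanoi Oslo}.
Of the listed edges, {Cairo Oslo, Delhi Paris} are in the MST → 2.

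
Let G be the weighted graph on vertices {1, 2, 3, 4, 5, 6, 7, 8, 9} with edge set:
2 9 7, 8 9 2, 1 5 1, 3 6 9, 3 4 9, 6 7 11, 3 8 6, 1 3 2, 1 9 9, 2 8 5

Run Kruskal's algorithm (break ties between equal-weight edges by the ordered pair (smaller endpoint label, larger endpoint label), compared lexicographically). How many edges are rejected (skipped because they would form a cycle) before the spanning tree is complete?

Sort edges by weight, then run Kruskal:
1 5 (1): add — endpoints in different components.
1 3 (2): add — endpoints in different components.
8 9 (2): add — endpoints in different components.
2 8 (5): add — endpoints in different components.
3 8 (6): add — endpoints in different components.
2 9 (7): skip — 2 and 9 already connected.
1 9 (9): skip — 1 and 9 already connected.
3 4 (9): add — endpoints in different components.
3 6 (9): add — endpoints in different components.
6 7 (11): add — endpoints in different components.
Edges rejected before the tree was complete: 2.

2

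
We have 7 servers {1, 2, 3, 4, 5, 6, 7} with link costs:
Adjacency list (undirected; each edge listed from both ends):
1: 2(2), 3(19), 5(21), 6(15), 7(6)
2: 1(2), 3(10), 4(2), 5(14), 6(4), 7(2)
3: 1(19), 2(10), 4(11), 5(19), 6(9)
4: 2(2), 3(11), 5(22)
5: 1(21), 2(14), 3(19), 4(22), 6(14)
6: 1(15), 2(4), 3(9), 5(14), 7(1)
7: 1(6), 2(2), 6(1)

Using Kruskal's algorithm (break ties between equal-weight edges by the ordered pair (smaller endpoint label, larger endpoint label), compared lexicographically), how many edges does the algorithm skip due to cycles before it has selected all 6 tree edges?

4

Kruskal's algorithm — process edges by increasing weight (ties by edge label):
6-7 (1): add. Components now {1} {2} {3} {4} {5} {6,7}
1-2 (2): add. Components now {1,2} {3} {4} {5} {6,7}
2-4 (2): add. Components now {1,2,4} {3} {5} {6,7}
2-7 (2): add. Components now {1,2,4,6,7} {3} {5}
2-6 (4): skip — 2 and 6 already connected.
1-7 (6): skip — 1 and 7 already connected.
3-6 (9): add. Components now {1,2,3,4,6,7} {5}
2-3 (10): skip — 2 and 3 already connected.
3-4 (11): skip — 3 and 4 already connected.
2-5 (14): add. Components now {1,2,3,4,5,6,7}
Edges rejected before the tree was complete: 4.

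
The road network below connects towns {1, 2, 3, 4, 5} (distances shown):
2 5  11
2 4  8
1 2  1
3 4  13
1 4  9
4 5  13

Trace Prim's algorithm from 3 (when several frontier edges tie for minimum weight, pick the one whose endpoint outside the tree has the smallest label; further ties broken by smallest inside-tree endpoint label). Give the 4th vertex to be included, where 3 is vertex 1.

1

Prim, starting at 3.
Step 1: frontier [3 4 13] → take 3 4 (13); add 4.
Step 2: frontier [2 4 8, 1 4 9, 4 5 13] → take 2 4 (8); add 2.
Step 3: frontier [1 2 1, 2 5 11, 1 4 9, 4 5 13] → take 1 2 (1); add 1.
Step 4: frontier [2 5 11, 4 5 13] → take 2 5 (11); add 5.
Vertex order: 3, 4, 2, 1, 5. The 4th vertex is 1.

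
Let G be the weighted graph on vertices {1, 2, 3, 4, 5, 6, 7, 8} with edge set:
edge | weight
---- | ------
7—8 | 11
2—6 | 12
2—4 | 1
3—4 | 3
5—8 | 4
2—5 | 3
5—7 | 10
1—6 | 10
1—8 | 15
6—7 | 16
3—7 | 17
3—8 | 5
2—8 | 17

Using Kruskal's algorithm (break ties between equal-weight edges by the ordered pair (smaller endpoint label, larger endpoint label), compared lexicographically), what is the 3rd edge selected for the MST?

3-4

Kruskal's algorithm — process edges by increasing weight (ties by edge label):
2—4 (1): add — endpoints in different components.
2—5 (3): add — endpoints in different components.
3—4 (3): add — endpoints in different components.
5—8 (4): add — endpoints in different components.
3—8 (5): skip — 3 and 8 already connected.
1—6 (10): add — endpoints in different components.
5—7 (10): add — endpoints in different components.
7—8 (11): skip — 7 and 8 already connected.
2—6 (12): add — endpoints in different components.
The 3rd edge added is 3—4.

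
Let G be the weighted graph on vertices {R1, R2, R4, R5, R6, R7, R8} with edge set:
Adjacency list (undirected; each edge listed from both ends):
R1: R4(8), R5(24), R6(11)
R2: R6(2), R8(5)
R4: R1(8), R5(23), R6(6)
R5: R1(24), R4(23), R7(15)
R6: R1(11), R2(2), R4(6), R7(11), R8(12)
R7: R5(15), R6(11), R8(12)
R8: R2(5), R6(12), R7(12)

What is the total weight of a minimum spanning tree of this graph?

47

Prim's algorithm from R5:
Step 1: cheapest edge leaving the tree is R5-R7 (15); add R7.
Step 2: cheapest edge leaving the tree is R6-R7 (11); add R6.
Step 3: cheapest edge leaving the tree is R2-R6 (2); add R2.
Step 4: cheapest edge leaving the tree is R2-R8 (5); add R8.
Step 5: cheapest edge leaving the tree is R4-R6 (6); add R4.
Step 6: cheapest edge leaving the tree is R1-R4 (8); add R1.
MST edges: R5-R7, R6-R7, R2-R6, R2-R8, R4-R6, R1-R4; total weight 15+11+2+5+6+8 = 47.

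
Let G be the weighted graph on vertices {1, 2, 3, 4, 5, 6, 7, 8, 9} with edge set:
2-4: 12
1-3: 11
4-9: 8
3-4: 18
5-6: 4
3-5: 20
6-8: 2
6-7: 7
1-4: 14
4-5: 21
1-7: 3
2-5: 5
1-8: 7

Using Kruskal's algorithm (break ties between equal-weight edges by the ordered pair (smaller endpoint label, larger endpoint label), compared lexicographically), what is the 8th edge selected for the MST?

Sort edges by weight, then run Kruskal:
6-8 (2): add — endpoints in different components.
1-7 (3): add — endpoints in different components.
5-6 (4): add — endpoints in different components.
2-5 (5): add — endpoints in different components.
1-8 (7): add — endpoints in different components.
6-7 (7): skip — 6 and 7 already connected.
4-9 (8): add — endpoints in different components.
1-3 (11): add — endpoints in different components.
2-4 (12): add — endpoints in different components.
The 8th edge added is 2-4.

2-4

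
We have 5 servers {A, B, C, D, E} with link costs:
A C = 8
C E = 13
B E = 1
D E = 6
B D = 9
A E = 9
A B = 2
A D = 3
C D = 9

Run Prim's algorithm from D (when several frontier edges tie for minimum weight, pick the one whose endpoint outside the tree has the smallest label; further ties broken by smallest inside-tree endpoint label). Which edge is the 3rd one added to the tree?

B-E

Grow the tree from D using Prim:
Step 1: cheapest edge leaving the tree is A D (3); add A.
Step 2: cheapest edge leaving the tree is A B (2); add B.
Step 3: cheapest edge leaving the tree is B E (1); add E.
Step 4: cheapest edge leaving the tree is A C (8); add C.
The 3rd edge added is B E.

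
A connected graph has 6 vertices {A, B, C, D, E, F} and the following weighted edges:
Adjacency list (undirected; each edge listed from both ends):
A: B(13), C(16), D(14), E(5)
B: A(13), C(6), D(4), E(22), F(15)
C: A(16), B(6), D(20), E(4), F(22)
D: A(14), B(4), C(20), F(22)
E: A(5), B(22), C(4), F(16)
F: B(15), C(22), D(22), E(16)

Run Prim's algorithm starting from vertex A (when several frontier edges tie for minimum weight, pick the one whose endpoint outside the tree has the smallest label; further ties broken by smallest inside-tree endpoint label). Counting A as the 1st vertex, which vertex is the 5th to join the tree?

Prim, starting at A.
Step 1: cheapest edge leaving the tree is A E (5); add E.
Step 2: cheapest edge leaving the tree is C E (4); add C.
Step 3: cheapest edge leaving the tree is B C (6); add B.
Step 4: cheapest edge leaving the tree is B D (4); add D.
Step 5: cheapest edge leaving the tree is B F (15); add F.
Vertex order: A, E, C, B, D, F. The 5th vertex is D.

D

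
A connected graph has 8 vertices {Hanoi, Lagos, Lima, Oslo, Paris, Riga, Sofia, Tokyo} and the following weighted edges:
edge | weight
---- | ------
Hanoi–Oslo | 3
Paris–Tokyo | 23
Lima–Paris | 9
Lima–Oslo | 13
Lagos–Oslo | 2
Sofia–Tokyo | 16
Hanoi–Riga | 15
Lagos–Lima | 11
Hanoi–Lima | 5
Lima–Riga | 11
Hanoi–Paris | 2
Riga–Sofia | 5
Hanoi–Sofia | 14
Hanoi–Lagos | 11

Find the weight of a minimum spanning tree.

44

Kruskal: consider edges lightest-first.
Hanoi–Paris (2): add — endpoints in different components.
Lagos–Oslo (2): add — endpoints in different components.
Hanoi–Oslo (3): add — endpoints in different components.
Hanoi–Lima (5): add — endpoints in different components.
Riga–Sofia (5): add — endpoints in different components.
Lima–Paris (9): skip — Lima and Paris already connected.
Hanoi–Lagos (11): skip — Hanoi and Lagos already connected.
Lagos–Lima (11): skip — Lima and Lagos already connected.
Lima–Riga (11): add — endpoints in different components.
Lima–Oslo (13): skip — Lima and Oslo already connected.
Hanoi–Sofia (14): skip — Hanoi and Sofia already connected.
Hanoi–Riga (15): skip — Hanoi and Riga already connected.
Sofia–Tokyo (16): add — endpoints in different components.
MST edges: Hanoi–Paris, Lagos–Oslo, Hanoi–Oslo, Hanoi–Lima, Riga–Sofia, Lima–Riga, Sofia–Tokyo; total weight 2+2+3+5+5+11+16 = 44.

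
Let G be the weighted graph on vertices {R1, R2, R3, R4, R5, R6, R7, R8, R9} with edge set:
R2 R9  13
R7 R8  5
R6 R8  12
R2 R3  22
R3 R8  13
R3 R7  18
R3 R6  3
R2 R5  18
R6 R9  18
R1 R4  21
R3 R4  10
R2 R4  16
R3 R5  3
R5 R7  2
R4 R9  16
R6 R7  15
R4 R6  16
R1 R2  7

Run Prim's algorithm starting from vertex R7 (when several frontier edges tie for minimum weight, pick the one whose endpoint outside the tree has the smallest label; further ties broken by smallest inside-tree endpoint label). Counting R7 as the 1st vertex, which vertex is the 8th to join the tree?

R1

Prim's algorithm from R7:
Step 1: cheapest edge leaving the tree is R5 R7 (2); add R5.
Step 2: cheapest edge leaving the tree is R3 R5 (3); add R3.
Step 3: cheapest edge leaving the tree is R3 R6 (3); add R6.
Step 4: cheapest edge leaving the tree is R7 R8 (5); add R8.
Step 5: cheapest edge leaving the tree is R3 R4 (10); add R4.
Step 6: cheapest edge leaving the tree is R2 R4 (16); add R2.
Step 7: cheapest edge leaving the tree is R1 R2 (7); add R1.
Step 8: cheapest edge leaving the tree is R2 R9 (13); add R9.
Vertex order: R7, R5, R3, R6, R8, R4, R2, R1, R9. The 8th vertex is R1.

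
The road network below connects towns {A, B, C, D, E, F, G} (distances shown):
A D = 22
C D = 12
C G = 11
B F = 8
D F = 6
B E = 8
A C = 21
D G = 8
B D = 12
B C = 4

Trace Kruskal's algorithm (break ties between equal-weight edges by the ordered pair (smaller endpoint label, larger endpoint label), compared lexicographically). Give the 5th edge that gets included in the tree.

Sort edges by weight, then run Kruskal:
B C (4): add. Components now {A} {B,C} {D} {E} {F} {G}
D F (6): add. Components now {A} {B,C} {D,F} {E} {G}
B E (8): add. Components now {A} {B,C,E} {D,F} {G}
B F (8): add. Components now {A} {B,C,D,E,F} {G}
D G (8): add. Components now {A} {B,C,D,E,F,G}
C G (11): skip — C and G already connected.
B D (12): skip — B and D already connected.
C D (12): skip — C and D already connected.
A C (21): add. Components now {A,B,C,D,E,F,G}
The 5th edge added is D G.

D-G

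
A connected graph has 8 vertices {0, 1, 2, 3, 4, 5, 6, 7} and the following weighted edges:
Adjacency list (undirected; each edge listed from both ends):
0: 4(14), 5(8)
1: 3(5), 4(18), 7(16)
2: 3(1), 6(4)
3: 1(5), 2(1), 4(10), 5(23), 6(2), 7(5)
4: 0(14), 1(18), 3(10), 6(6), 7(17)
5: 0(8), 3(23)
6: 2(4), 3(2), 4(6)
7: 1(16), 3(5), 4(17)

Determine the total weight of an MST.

41

Prim, starting at 2.
Step 1: cheapest edge leaving the tree is 2 3 (1); add 3.
Step 2: cheapest edge leaving the tree is 3 6 (2); add 6.
Step 3: cheapest edge leaving the tree is 1 3 (5); add 1.
Step 4: cheapest edge leaving the tree is 3 7 (5); add 7.
Step 5: cheapest edge leaving the tree is 4 6 (6); add 4.
Step 6: cheapest edge leaving the tree is 0 4 (14); add 0.
Step 7: cheapest edge leaving the tree is 0 5 (8); add 5.
MST edges: 2 3, 3 6, 1 3, 3 7, 4 6, 0 4, 0 5; total weight 1+2+5+5+6+14+8 = 41.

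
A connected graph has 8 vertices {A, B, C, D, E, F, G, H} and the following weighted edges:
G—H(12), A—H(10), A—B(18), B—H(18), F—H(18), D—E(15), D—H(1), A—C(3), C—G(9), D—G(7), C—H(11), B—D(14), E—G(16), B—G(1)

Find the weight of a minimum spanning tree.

Sort edges by weight, then run Kruskal:
B—G (1): add — endpoints in different components.
D—H (1): add — endpoints in different components.
A—C (3): add — endpoints in different components.
D—G (7): add — endpoints in different components.
C—G (9): add — endpoints in different components.
A—H (10): skip — A and H already connected.
C—H (11): skip — C and H already connected.
G—H (12): skip — G and H already connected.
B—D (14): skip — B and D already connected.
D—E (15): add — endpoints in different components.
E—G (16): skip — E and G already connected.
A—B (18): skip — A and B already connected.
B—H (18): skip — B and H already connected.
F—H (18): add — endpoints in different components.
MST edges: B—G, D—H, A—C, D—G, C—G, D—E, F—H; total weight 1+1+3+7+9+15+18 = 54.

54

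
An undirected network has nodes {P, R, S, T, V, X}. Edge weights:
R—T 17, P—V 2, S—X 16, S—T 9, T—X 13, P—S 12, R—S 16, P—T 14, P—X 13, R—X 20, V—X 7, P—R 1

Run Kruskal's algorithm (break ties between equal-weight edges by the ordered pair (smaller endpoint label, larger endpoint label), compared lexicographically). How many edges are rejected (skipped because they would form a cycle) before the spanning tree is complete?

0

Sort edges by weight, then run Kruskal:
P—R (1): add. Components now {P,R} {X} {T} {V} {S}
P—V (2): add. Components now {P,R,V} {X} {T} {S}
V—X (7): add. Components now {P,R,V,X} {T} {S}
S—T (9): add. Components now {P,R,V,X} {S,T}
P—S (12): add. Components now {P,R,S,T,V,X}
Edges rejected before the tree was complete: 0.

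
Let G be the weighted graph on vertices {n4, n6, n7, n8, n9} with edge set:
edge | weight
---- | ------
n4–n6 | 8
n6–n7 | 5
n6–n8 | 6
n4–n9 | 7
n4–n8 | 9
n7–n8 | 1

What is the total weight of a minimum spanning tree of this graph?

21

Sort edges by weight, then run Kruskal:
n7–n8 (1): add. Components now {n7,n8} {n9} {n4} {n6}
n6–n7 (5): add. Components now {n6,n7,n8} {n9} {n4}
n6–n8 (6): skip — n8 and n6 already connected.
n4–n9 (7): add. Components now {n6,n7,n8} {n4,n9}
n4–n6 (8): add. Components now {n4,n6,n7,n8,n9}
MST edges: n7–n8, n6–n7, n4–n9, n4–n6; total weight 1+5+7+8 = 21.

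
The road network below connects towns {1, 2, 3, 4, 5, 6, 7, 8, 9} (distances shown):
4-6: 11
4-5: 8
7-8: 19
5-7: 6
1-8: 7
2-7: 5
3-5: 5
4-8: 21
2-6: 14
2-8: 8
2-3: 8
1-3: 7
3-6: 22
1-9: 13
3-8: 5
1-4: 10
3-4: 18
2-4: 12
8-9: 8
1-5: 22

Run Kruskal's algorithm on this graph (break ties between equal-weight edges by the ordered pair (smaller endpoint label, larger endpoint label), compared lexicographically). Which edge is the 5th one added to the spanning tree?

Kruskal's algorithm — process edges by increasing weight (ties by edge label):
2-7 (5): add — endpoints in different components.
3-5 (5): add — endpoints in different components.
3-8 (5): add — endpoints in different components.
5-7 (6): add — endpoints in different components.
1-3 (7): add — endpoints in different components.
1-8 (7): skip — 1 and 8 already connected.
2-3 (8): skip — 2 and 3 already connected.
2-8 (8): skip — 2 and 8 already connected.
4-5 (8): add — endpoints in different components.
8-9 (8): add — endpoints in different components.
1-4 (10): skip — 1 and 4 already connected.
4-6 (11): add — endpoints in different components.
The 5th edge added is 1-3.

1-3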